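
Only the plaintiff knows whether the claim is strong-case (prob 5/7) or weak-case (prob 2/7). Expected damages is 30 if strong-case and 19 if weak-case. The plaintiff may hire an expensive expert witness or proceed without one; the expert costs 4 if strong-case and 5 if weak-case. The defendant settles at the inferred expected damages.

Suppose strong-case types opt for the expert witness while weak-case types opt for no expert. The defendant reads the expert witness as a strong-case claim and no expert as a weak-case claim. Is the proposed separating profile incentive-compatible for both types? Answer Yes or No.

No

Under these beliefs, the expert witness earns settlement 30 and no expert earns settlement 19.
strong-case: the expert witness nets 30 − 4 = 26; no expert nets 19. strong-case prefers the expert witness.
weak-case: the expert witness nets 30 − 5 = 25; no expert nets 19. weak-case would deviate to the expert witness.
weak-case has a profitable deviation, so the profile is not an equilibrium.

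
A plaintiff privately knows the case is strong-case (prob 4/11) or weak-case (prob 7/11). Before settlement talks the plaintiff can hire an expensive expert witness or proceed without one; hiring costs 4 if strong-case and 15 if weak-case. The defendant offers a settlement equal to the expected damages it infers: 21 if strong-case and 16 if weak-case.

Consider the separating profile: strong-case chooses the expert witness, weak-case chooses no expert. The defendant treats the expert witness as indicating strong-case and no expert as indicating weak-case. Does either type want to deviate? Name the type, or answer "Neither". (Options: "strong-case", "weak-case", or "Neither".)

The expert witness pays 21; no expert pays 16.
strong-case: assigned the expert witness, nets 21 − 4 = 17; deviating to no expert nets 16.
weak-case: assigned no expert, nets 16; deviating to the expert witness nets 21 − 15 = 6.
Both types strictly prefer their assigned action; no profitable deviation.

Neither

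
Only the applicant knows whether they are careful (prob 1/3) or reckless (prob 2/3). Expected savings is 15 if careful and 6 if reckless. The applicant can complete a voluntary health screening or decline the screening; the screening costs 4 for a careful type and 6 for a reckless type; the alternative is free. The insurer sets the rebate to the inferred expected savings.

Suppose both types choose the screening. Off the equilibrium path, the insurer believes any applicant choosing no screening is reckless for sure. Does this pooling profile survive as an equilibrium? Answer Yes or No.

No

On path, the insurer holds the prior and pays 1/3·15 + 2/3·6 = 9. Off path (no screening), believing reckless, it pays 6.
careful: the screening nets 9 − 4 = 5; no screening nets 6. careful would deviate.
reckless: the screening nets 9 − 6 = 3; no screening nets 6. reckless would deviate.
A type deviates, so pooling fails.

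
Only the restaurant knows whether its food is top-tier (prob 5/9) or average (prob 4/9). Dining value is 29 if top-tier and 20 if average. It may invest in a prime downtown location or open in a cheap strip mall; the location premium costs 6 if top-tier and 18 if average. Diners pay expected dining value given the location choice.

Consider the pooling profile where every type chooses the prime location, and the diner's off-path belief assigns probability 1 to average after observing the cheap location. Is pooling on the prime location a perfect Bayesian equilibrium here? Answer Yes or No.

On path, the diner holds the prior and pays 5/9·29 + 4/9·20 = 25. Off path (the cheap location), believing average, it pays 20.
top-tier: the prime location nets 25 − 6 = 19; the cheap location nets 20. top-tier would deviate.
average: the prime location nets 25 − 18 = 7; the cheap location nets 20. average would deviate.
A type deviates, so pooling fails.

No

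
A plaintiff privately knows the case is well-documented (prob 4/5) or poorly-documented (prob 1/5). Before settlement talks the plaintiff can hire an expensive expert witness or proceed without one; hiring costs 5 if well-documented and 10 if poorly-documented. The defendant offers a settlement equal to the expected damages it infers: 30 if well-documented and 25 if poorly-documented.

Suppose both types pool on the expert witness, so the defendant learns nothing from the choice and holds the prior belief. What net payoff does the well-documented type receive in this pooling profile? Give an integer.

24

Pooled settlement = 4/5·30 + 1/5·25 = 29.
well-documented pays cost 5 for the expert witness, so net payoff = 29 − 5 = 24.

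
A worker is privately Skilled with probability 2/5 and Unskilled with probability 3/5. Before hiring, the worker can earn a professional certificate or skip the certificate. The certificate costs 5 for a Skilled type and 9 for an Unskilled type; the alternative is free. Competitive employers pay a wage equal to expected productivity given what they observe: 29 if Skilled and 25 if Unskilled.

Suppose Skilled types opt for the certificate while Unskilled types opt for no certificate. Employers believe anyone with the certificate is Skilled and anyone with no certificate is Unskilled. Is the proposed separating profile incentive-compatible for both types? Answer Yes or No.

No

Under these beliefs, the certificate earns wage 29 and no certificate earns wage 25.
Skilled: the certificate nets 29 − 5 = 24; no certificate nets 25. Skilled would deviate to no certificate.
Unskilled: the certificate nets 29 − 9 = 20; no certificate nets 25. Unskilled prefers no certificate.
Skilled has a profitable deviation, so the profile is not an equilibrium.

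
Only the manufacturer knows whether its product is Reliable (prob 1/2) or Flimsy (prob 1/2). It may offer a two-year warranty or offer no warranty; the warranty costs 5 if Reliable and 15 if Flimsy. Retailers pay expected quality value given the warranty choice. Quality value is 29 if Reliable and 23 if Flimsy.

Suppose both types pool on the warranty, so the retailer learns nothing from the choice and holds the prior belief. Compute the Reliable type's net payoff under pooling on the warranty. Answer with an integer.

21

Pooled price = 1/2·29 + 1/2·23 = 26.
Reliable pays cost 5 for the warranty, so net payoff = 26 − 5 = 21.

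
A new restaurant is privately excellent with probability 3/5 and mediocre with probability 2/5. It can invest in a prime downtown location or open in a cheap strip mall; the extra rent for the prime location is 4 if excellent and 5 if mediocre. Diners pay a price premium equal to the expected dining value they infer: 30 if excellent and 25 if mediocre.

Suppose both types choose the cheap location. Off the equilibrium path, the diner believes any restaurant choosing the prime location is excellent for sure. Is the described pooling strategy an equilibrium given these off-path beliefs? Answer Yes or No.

On path, the diner holds the prior and pays 3/5·30 + 2/5·25 = 28. Off path (the prime location), believing excellent, it pays 30.
excellent: the cheap location nets 28; the prime location nets 30 − 4 = 26. excellent stays.
mediocre: the cheap location nets 28; the prime location nets 30 − 5 = 25. mediocre stays.
No type deviates, so pooling is sustained.

Yes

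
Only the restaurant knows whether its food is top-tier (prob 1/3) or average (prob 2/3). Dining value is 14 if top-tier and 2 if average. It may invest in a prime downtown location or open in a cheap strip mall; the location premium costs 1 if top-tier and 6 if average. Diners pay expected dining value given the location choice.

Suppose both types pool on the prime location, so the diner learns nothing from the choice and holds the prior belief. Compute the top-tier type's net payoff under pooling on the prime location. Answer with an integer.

5

Pooled price premium = 1/3·14 + 2/3·2 = 6.
top-tier pays cost 1 for the prime location, so net payoff = 6 − 1 = 5.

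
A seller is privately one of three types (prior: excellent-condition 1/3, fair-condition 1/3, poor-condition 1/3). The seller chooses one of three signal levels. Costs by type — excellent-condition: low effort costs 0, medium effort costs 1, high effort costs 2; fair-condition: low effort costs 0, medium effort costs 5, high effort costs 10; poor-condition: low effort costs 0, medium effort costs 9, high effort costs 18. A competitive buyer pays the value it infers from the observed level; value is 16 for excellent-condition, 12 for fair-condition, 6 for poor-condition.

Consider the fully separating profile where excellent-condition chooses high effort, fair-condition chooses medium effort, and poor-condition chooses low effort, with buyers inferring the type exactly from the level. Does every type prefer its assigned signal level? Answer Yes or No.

Yes

Separating prices: high effort → 16, medium effort → 12, low effort → 6.
excellent-condition (assigned high effort): low effort: 6 − 0 = 6; medium effort: 12 − 1 = 11; high effort: 16 − 2 = 14. excellent-condition stays.
fair-condition (assigned medium effort): low effort: 6 − 0 = 6; medium effort: 12 − 5 = 7; high effort: 16 − 10 = 6. fair-condition stays.
poor-condition (assigned low effort): low effort: 6 − 0 = 6; medium effort: 12 − 9 = 3; high effort: 16 − 18 = -2. poor-condition stays.
Every type prefers its assigned level; separation holds.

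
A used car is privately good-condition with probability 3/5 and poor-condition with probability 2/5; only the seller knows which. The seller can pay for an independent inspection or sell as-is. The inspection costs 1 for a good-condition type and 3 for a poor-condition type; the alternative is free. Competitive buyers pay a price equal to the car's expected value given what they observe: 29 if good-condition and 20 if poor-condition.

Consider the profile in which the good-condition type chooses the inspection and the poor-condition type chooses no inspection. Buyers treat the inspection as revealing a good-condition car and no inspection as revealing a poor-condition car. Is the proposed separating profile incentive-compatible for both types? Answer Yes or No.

No

Under these beliefs, the inspection earns price 29 and no inspection earns price 20.
good-condition: the inspection nets 29 − 1 = 28; no inspection nets 20. good-condition prefers the inspection.
poor-condition: the inspection nets 29 − 3 = 26; no inspection nets 20. poor-condition would deviate to the inspection.
poor-condition has a profitable deviation, so the profile is not an equilibrium.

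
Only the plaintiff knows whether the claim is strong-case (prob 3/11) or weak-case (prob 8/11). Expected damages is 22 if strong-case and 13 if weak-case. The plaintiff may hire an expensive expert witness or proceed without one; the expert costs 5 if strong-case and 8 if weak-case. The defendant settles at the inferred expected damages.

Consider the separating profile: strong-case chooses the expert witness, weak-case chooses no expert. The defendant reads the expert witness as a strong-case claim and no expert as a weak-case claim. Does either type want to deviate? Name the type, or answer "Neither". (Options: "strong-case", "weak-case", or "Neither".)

weak-case

The expert witness pays 22; no expert pays 13.
strong-case: assigned the expert witness, nets 22 − 5 = 17; deviating to no expert nets 13.
weak-case: assigned no expert, nets 13; deviating to the expert witness nets 22 − 8 = 14.
The weak-case type gains 1 by deviating.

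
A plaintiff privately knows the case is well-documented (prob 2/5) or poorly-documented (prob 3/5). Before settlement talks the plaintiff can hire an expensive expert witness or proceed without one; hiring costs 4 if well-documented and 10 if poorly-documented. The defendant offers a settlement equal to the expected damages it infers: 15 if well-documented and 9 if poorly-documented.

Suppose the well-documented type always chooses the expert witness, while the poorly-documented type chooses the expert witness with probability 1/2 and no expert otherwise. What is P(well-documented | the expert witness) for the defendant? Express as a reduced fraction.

4/7

P(the expert witness) = (2/5)·1 + (3/5)·(1/2) = 7/10.
By Bayes' rule, P(well-documented | the expert witness) = (2/5) / (7/10) = 4/7.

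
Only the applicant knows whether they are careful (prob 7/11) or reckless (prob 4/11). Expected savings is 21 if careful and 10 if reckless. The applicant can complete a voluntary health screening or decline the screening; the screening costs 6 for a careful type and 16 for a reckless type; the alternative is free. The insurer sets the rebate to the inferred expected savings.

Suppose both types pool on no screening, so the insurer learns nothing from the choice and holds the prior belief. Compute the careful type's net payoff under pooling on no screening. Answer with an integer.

Pooled rebate = 7/11·21 + 4/11·10 = 17.
careful pays no cost for no screening, so net payoff = 17.

17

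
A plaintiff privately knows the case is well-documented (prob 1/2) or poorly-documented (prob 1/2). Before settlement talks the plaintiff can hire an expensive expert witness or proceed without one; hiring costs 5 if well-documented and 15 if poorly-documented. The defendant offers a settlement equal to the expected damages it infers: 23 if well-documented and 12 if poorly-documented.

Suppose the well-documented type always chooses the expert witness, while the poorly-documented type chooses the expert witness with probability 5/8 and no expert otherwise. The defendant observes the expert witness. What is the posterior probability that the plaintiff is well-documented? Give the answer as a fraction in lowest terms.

P(the expert witness) = (1/2)·1 + (1/2)·(5/8) = 13/16.
By Bayes' rule, P(well-documented | the expert witness) = (1/2) / (13/16) = 8/13.

8/13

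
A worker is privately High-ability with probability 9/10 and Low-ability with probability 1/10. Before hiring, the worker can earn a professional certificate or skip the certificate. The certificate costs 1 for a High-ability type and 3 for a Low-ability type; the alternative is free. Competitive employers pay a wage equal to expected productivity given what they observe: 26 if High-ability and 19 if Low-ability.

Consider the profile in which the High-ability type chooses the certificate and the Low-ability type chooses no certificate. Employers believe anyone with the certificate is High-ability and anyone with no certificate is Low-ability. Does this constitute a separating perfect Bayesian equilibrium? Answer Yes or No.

No

Under these beliefs, the certificate earns wage 26 and no certificate earns wage 19.
High-ability: the certificate nets 26 − 1 = 25; no certificate nets 19. High-ability prefers the certificate.
Low-ability: the certificate nets 26 − 3 = 23; no certificate nets 19. Low-ability would deviate to the certificate.
Low-ability has a profitable deviation, so the profile is not an equilibrium.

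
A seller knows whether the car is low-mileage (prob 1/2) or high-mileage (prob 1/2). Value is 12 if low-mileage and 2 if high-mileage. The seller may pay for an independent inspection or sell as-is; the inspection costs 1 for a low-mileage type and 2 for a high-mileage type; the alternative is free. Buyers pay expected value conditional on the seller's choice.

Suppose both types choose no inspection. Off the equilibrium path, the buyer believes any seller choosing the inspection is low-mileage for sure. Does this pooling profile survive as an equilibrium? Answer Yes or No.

No

On path, the buyer holds the prior and pays 1/2·12 + 1/2·2 = 7. Off path (the inspection), believing low-mileage, it pays 12.
low-mileage: no inspection nets 7; the inspection nets 12 − 1 = 11. low-mileage would deviate.
high-mileage: no inspection nets 7; the inspection nets 12 − 2 = 10. high-mileage would deviate.
A type deviates, so pooling fails.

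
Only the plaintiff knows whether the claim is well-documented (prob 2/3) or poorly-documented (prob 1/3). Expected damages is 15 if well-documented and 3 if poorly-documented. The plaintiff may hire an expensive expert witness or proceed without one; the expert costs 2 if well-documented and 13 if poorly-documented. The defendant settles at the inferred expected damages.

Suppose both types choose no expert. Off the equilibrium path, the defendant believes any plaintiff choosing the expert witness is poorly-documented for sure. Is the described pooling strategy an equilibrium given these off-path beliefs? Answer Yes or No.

Yes

On path, the defendant holds the prior and pays 2/3·15 + 1/3·3 = 11. Off path (the expert witness), believing poorly-documented, it pays 3.
well-documented: no expert nets 11; the expert witness nets 3 − 2 = 1. well-documented stays.
poorly-documented: no expert nets 11; the expert witness nets 3 − 13 = -10. poorly-documented stays.
No type deviates, so pooling is sustained.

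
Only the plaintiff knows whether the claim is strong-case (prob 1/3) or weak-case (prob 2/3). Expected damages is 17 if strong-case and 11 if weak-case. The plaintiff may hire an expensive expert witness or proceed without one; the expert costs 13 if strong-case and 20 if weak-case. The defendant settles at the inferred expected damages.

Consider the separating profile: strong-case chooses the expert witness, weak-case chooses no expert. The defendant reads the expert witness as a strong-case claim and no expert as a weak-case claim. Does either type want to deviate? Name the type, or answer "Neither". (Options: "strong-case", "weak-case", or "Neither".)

The expert witness pays 17; no expert pays 11.
strong-case: assigned the expert witness, nets 17 − 13 = 4; deviating to no expert nets 11.
weak-case: assigned no expert, nets 11; deviating to the expert witness nets 17 − 20 = -3.
The strong-case type gains 7 by deviating.

strong-case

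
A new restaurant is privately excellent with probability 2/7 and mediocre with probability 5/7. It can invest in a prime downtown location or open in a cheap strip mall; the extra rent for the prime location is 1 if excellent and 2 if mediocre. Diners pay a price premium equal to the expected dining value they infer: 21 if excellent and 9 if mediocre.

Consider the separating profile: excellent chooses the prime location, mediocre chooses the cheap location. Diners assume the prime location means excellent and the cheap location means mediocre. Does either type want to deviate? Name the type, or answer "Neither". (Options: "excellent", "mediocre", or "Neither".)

mediocre

The prime location pays 21; the cheap location pays 9.
excellent: assigned the prime location, nets 21 − 1 = 20; deviating to the cheap location nets 9.
mediocre: assigned the cheap location, nets 9; deviating to the prime location nets 21 − 2 = 19.
The mediocre type gains 10 by deviating.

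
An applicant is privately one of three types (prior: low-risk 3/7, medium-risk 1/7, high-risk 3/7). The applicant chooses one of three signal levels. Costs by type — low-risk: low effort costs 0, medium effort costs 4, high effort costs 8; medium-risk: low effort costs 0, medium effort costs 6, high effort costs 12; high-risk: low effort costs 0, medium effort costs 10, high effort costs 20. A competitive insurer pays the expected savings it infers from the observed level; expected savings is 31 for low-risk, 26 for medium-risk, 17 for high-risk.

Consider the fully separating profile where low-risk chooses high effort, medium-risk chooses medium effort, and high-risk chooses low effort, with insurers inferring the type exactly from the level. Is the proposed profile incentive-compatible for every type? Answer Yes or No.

Separating rebates: high effort → 31, medium effort → 26, low effort → 17.
low-risk (assigned high effort): low effort: 17 − 0 = 17; medium effort: 26 − 4 = 22; high effort: 31 − 8 = 23. low-risk stays.
medium-risk (assigned medium effort): low effort: 17 − 0 = 17; medium effort: 26 − 6 = 20; high effort: 31 − 12 = 19. medium-risk stays.
high-risk (assigned low effort): low effort: 17 − 0 = 17; medium effort: 26 − 10 = 16; high effort: 31 − 20 = 11. high-risk stays.
Every type prefers its assigned level; separation holds.

Yes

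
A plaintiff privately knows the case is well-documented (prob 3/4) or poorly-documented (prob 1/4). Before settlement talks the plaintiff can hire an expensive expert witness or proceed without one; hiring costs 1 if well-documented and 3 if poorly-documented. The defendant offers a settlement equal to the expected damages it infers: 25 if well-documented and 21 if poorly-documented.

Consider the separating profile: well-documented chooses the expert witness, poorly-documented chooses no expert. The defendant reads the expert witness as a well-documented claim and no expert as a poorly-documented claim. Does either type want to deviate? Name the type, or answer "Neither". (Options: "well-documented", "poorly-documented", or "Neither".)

The expert witness pays 25; no expert pays 21.
well-documented: assigned the expert witness, nets 25 − 1 = 24; deviating to no expert nets 21.
poorly-documented: assigned no expert, nets 21; deviating to the expert witness nets 25 − 3 = 22.
The poorly-documented type gains 1 by deviating.

poorly-documented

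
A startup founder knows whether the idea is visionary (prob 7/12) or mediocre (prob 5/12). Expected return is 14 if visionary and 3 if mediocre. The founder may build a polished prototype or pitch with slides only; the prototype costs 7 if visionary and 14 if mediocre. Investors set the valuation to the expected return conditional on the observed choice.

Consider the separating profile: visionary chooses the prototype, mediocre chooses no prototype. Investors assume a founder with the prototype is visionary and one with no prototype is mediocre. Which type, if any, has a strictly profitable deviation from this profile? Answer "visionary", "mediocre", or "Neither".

The prototype pays 14; no prototype pays 3.
visionary: assigned the prototype, nets 14 − 7 = 7; deviating to no prototype nets 3.
mediocre: assigned no prototype, nets 3; deviating to the prototype nets 14 − 14 = 0.
Both types strictly prefer their assigned action; no profitable deviation.

Neither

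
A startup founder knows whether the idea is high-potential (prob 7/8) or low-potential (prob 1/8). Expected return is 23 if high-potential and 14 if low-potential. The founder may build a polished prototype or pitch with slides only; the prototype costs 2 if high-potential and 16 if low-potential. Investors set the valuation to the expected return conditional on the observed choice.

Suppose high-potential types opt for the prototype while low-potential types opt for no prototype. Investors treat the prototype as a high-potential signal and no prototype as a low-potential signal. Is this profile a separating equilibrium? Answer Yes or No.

Under these beliefs, the prototype earns valuation 23 and no prototype earns valuation 14.
high-potential: the prototype nets 23 − 2 = 21; no prototype nets 14. high-potential prefers the prototype.
low-potential: the prototype nets 23 − 16 = 7; no prototype nets 14. low-potential prefers no prototype.
Neither type deviates, so the separating profile is an equilibrium.

Yes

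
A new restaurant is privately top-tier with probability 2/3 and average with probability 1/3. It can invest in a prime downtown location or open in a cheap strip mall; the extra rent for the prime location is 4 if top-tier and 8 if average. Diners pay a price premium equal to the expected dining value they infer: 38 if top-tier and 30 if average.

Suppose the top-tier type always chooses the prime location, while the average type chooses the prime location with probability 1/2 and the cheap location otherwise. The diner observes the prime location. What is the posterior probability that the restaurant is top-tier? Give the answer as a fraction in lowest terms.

4/5

P(the prime location) = (2/3)·1 + (1/3)·(1/2) = 5/6.
By Bayes' rule, P(top-tier | the prime location) = (2/3) / (5/6) = 4/5.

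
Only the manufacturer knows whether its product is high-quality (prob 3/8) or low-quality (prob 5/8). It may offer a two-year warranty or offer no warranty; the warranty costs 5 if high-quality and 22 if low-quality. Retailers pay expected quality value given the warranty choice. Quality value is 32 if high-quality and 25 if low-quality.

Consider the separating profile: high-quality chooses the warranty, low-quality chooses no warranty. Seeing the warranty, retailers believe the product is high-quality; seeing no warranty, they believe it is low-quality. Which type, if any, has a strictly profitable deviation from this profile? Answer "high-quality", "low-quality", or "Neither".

Neither

The warranty pays 32; no warranty pays 25.
high-quality: assigned the warranty, nets 32 − 5 = 27; deviating to no warranty nets 25.
low-quality: assigned no warranty, nets 25; deviating to the warranty nets 32 − 22 = 10.
Both types strictly prefer their assigned action; no profitable deviation.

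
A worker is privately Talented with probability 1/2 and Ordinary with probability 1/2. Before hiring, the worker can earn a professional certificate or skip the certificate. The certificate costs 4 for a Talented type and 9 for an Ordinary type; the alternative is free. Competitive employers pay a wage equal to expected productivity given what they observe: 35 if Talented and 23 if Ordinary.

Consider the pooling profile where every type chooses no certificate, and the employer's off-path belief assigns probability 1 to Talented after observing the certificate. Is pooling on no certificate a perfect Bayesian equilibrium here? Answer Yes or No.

No

On path, the employer holds the prior and pays 1/2·35 + 1/2·23 = 29. Off path (the certificate), believing Talented, it pays 35.
Talented: no certificate nets 29; the certificate nets 35 − 4 = 31. Talented would deviate.
Ordinary: no certificate nets 29; the certificate nets 35 − 9 = 26. Ordinary stays.
A type deviates, so pooling fails.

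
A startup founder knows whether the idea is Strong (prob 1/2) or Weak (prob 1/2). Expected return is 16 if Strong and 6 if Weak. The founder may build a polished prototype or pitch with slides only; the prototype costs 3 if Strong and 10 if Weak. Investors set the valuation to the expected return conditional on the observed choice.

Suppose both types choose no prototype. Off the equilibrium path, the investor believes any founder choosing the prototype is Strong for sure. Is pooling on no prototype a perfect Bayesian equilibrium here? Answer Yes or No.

No

On path, the investor holds the prior and pays 1/2·16 + 1/2·6 = 11. Off path (the prototype), believing Strong, it pays 16.
Strong: no prototype nets 11; the prototype nets 16 − 3 = 13. Strong would deviate.
Weak: no prototype nets 11; the prototype nets 16 − 10 = 6. Weak stays.
A type deviates, so pooling fails.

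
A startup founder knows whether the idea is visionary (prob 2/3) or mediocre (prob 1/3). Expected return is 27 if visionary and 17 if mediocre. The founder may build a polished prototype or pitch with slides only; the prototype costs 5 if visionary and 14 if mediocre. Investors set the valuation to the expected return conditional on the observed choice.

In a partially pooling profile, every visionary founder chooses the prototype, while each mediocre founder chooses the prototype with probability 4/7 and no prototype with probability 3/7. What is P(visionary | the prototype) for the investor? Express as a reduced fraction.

7/9

P(the prototype) = (2/3)·1 + (1/3)·(4/7) = 6/7.
By Bayes' rule, P(visionary | the prototype) = (2/3) / (6/7) = 7/9.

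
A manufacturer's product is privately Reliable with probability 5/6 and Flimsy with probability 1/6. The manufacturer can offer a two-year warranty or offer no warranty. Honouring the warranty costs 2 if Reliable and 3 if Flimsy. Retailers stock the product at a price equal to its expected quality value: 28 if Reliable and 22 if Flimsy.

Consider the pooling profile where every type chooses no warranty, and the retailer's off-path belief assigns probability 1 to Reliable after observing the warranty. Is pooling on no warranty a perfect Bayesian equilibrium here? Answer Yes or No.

Yes

On path, the retailer holds the prior and pays 5/6·28 + 1/6·22 = 27. Off path (the warranty), believing Reliable, it pays 28.
Reliable: no warranty nets 27; the warranty nets 28 − 2 = 26. Reliable stays.
Flimsy: no warranty nets 27; the warranty nets 28 − 3 = 25. Flimsy stays.
No type deviates, so pooling is sustained.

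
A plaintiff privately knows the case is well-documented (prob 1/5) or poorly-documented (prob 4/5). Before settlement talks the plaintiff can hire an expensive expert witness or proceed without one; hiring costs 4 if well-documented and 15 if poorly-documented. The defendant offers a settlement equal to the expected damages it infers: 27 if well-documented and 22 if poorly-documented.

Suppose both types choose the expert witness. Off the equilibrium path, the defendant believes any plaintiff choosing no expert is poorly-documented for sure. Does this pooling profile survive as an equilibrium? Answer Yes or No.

On path, the defendant holds the prior and pays 1/5·27 + 4/5·22 = 23. Off path (no expert), believing poorly-documented, it pays 22.
well-documented: the expert witness nets 23 − 4 = 19; no expert nets 22. well-documented would deviate.
poorly-documented: the expert witness nets 23 − 15 = 8; no expert nets 22. poorly-documented would deviate.
A type deviates, so pooling fails.

No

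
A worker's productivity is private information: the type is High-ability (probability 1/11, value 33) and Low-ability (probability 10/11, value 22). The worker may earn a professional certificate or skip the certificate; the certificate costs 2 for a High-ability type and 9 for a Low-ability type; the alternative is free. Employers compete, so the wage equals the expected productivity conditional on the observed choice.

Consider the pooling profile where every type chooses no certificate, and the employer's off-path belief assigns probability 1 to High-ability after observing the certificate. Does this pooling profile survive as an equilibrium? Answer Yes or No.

On path, the employer holds the prior and pays 1/11·33 + 10/11·22 = 23. Off path (the certificate), believing High-ability, it pays 33.
High-ability: no certificate nets 23; the certificate nets 33 − 2 = 31. High-ability would deviate.
Low-ability: no certificate nets 23; the certificate nets 33 − 9 = 24. Low-ability would deviate.
A type deviates, so pooling fails.

No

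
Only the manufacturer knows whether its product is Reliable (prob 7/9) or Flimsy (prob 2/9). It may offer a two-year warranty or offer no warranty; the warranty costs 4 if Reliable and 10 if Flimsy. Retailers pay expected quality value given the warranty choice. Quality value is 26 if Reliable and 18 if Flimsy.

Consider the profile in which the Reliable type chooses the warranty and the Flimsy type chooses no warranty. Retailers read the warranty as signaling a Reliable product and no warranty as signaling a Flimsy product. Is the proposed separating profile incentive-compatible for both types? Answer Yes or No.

Yes

Under these beliefs, the warranty earns price 26 and no warranty earns price 18.
Reliable: the warranty nets 26 − 4 = 22; no warranty nets 18. Reliable prefers the warranty.
Flimsy: the warranty nets 26 − 10 = 16; no warranty nets 18. Flimsy prefers no warranty.
Neither type deviates, so the separating profile is an equilibrium.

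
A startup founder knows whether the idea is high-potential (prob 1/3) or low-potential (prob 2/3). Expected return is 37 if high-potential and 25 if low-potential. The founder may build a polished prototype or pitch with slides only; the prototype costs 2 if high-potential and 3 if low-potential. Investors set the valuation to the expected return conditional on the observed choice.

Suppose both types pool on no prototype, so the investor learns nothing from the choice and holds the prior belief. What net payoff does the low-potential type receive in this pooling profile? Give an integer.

Pooled valuation = 1/3·37 + 2/3·25 = 29.
low-potential pays no cost for no prototype, so net payoff = 29.

29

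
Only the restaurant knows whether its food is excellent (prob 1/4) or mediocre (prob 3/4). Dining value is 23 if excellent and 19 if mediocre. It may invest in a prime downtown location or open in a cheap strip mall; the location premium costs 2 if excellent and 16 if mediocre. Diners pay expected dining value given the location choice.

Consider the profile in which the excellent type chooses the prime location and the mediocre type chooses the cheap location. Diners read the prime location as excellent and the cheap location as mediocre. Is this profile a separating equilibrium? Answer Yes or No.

Under these beliefs, the prime location earns price premium 23 and the cheap location earns price premium 19.
excellent: the prime location nets 23 − 2 = 21; the cheap location nets 19. excellent prefers the prime location.
mediocre: the prime location nets 23 − 16 = 7; the cheap location nets 19. mediocre prefers the cheap location.
Neither type deviates, so the separating profile is an equilibrium.

Yes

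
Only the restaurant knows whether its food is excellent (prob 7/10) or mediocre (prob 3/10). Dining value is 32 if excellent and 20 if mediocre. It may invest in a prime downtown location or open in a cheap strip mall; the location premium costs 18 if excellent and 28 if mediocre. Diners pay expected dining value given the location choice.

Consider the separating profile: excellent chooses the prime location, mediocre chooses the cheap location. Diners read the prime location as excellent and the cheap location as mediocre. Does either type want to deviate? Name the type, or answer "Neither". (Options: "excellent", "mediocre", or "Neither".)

excellent

The prime location pays 32; the cheap location pays 20.
excellent: assigned the prime location, nets 32 − 18 = 14; deviating to the cheap location nets 20.
mediocre: assigned the cheap location, nets 20; deviating to the prime location nets 32 − 28 = 4.
The excellent type gains 6 by deviating.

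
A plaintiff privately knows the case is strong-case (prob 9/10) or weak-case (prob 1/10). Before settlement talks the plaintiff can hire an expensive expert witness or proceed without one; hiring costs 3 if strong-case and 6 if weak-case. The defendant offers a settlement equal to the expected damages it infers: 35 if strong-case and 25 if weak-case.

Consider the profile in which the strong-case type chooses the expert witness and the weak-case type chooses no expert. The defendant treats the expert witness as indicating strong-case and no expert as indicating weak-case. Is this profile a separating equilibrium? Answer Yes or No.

No

Under these beliefs, the expert witness earns settlement 35 and no expert earns settlement 25.
strong-case: the expert witness nets 35 − 3 = 32; no expert nets 25. strong-case prefers the expert witness.
weak-case: the expert witness nets 35 − 6 = 29; no expert nets 25. weak-case would deviate to the expert witness.
weak-case has a profitable deviation, so the profile is not an equilibrium.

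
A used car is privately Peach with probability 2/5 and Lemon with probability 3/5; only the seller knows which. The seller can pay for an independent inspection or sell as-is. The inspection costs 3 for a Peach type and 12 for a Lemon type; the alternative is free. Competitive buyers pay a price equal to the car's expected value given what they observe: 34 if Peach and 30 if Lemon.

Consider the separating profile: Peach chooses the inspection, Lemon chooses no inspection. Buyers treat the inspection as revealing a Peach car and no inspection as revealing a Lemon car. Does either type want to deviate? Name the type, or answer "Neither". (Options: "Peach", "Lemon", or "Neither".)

Neither

The inspection pays 34; no inspection pays 30.
Peach: assigned the inspection, nets 34 − 3 = 31; deviating to no inspection nets 30.
Lemon: assigned no inspection, nets 30; deviating to the inspection nets 34 − 12 = 22.
Both types strictly prefer their assigned action; no profitable deviation.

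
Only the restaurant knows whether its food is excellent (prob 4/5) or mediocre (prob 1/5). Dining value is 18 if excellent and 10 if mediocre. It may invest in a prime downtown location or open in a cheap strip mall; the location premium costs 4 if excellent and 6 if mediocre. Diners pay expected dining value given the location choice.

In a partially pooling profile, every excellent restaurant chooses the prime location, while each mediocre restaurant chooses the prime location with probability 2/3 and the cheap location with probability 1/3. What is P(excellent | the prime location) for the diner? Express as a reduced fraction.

6/7

P(the prime location) = (4/5)·1 + (1/5)·(2/3) = 14/15.
By Bayes' rule, P(excellent | the prime location) = (4/5) / (14/15) = 6/7.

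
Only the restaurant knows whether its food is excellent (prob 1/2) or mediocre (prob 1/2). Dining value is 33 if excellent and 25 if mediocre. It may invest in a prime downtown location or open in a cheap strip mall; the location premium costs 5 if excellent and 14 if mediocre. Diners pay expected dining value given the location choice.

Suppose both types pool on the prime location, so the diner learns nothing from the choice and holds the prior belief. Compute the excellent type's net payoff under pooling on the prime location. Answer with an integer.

24

Pooled price premium = 1/2·33 + 1/2·25 = 29.
excellent pays cost 5 for the prime location, so net payoff = 29 − 5 = 24.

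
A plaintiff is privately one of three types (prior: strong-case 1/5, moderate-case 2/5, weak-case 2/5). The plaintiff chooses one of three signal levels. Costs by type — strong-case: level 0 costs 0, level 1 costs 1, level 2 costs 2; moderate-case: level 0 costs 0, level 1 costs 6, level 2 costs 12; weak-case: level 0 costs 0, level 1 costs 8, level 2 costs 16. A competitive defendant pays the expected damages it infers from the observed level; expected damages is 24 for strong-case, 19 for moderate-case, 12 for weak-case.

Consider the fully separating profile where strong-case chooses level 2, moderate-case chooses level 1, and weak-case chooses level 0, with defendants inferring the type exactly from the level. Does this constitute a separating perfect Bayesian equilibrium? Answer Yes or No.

Separating settlements: level 2 → 24, level 1 → 19, level 0 → 12.
strong-case (assigned level 2): level 0: 12 − 0 = 12; level 1: 19 − 1 = 18; level 2: 24 − 2 = 22. strong-case stays.
moderate-case (assigned level 1): level 0: 12 − 0 = 12; level 1: 19 − 6 = 13; level 2: 24 − 12 = 12. moderate-case stays.
weak-case (assigned level 0): level 0: 12 − 0 = 12; level 1: 19 − 8 = 11; level 2: 24 − 16 = 8. weak-case stays.
Every type prefers its assigned level; separation holds.

Yes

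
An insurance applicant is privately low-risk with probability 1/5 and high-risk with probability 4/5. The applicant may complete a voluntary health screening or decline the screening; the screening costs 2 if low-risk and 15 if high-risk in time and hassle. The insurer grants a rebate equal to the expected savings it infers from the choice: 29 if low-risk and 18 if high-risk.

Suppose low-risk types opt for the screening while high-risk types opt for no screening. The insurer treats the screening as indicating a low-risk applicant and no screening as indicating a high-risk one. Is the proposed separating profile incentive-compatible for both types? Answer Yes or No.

Under these beliefs, the screening earns rebate 29 and no screening earns rebate 18.
low-risk: the screening nets 29 − 2 = 27; no screening nets 18. low-risk prefers the screening.
high-risk: the screening nets 29 − 15 = 14; no screening nets 18. high-risk prefers no screening.
Neither type deviates, so the separating profile is an equilibrium.

Yes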